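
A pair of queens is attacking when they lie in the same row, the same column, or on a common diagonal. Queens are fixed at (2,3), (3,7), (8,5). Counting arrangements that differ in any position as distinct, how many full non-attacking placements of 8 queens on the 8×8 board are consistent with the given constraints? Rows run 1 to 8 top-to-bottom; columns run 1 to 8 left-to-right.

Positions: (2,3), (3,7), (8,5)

2

Branch on row 1: col 1 → 0; col 6 → 2; col 8 → 0.
Sum: 0 + 2 + 0 = 2.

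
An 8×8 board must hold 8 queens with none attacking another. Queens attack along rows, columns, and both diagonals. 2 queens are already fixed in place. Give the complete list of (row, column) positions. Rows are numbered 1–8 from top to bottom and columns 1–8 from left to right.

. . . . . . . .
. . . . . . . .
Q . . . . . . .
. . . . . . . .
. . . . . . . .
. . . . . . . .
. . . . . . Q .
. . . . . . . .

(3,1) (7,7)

Row 1: attacked by (3,1)→{1,3}; (7,7)→{1,7}. Safe: 2, 4, 5, 6, 8. Place at column 8.
Row 2: attacked by (1,8)→{7,8}; (3,1)→{1,2}; (7,7)→{2,7}. Safe: 3, 4, 5, 6. Place at column 4.
Row 4: attacked by (1,8)→{5,8}; (2,4)→{2,4,6}; (3,1)→{1,2}; (7,7)→{4,7}. Safe: 3. Place at column 3.
Row 5: attacked by (1,8)→{4,8}; (2,4)→{1,4,7}; (3,1)→{1,3}; (4,3)→{2,3,4}; (7,7)→{5,7}. Safe: 6. Place at column 6.
Row 6: attacked by (1,8)→{3,8}; (2,4)→{4,8}; (3,1)→{1,4}; (4,3)→{1,3,5}; (5,6)→{5,6,7}; (7,7)→{6,7,8}. Safe: 2. Place at column 2.
Row 8: attacked by (1,8)→{1,8}; (2,4)→{4}; (3,1)→{1,6}; (4,3)→{3,7}; (5,6)→{3,6}; (6,2)→{2,4}; (7,7)→{6,7,8}. Safe: 5. Place at column 5.
Columns [8, 4, 1, 3, 6, 2, 7, 5], r−c [-7, -2, 2, 1, -1, 4, 0, 3], r+c [9, 6, 4, 7, 11, 8, 14, 13] are all distinct, so no two queens attack.

(1,8) (2,4) (3,1) (4,3) (5,6) (6,2) (7,7) (8,5)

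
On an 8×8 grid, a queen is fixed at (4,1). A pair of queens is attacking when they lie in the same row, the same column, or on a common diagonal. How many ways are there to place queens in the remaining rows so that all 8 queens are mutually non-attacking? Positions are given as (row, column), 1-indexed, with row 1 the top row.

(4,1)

18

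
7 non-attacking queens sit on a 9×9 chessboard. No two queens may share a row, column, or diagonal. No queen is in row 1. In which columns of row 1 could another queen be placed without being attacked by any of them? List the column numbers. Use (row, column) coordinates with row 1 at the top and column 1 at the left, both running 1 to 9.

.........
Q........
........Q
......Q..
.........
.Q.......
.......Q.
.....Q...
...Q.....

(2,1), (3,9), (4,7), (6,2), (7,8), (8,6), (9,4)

columns 3, 5

(2,1) attacks row 1 at column 1 and diagonals 2.
(3,9) attacks row 1 at column 9 and diagonals 7.
(4,7) attacks row 1 at column 7 and diagonals 4.
(6,2) attacks row 1 at column 2 and diagonals 7.
(7,8) attacks row 1 at column 8 and diagonals 2.
(8,6) attacks row 1 at column 6.
(9,4) attacks row 1 at column 4.
Attacked columns: {1, 2, 4, 6, 7, 8, 9}. Safe: {3, 5}.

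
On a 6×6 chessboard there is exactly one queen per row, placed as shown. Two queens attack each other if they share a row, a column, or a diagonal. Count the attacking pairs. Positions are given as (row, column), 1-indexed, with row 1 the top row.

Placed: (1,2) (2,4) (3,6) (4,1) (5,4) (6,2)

3

Same column: (1,2)–(6,2) (column 2); (2,4)–(5,4) (column 4).
Same diagonal: (3,6)–(5,4) (|3−5| = |6−4| = 2).
Total attacking pairs: 3.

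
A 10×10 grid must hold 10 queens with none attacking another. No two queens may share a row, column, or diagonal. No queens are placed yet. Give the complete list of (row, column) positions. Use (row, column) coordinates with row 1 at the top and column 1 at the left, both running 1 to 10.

(1,2) (2,4) (3,6) (4,8) (5,10) (6,1) (7,3) (8,5) (9,7) (10,9)

Row 1: Safe: 1, 2, 3, 4, 5, 6, 7, 8, 9, 10. Place at column 2.
Row 2: attacked by (1,2)→{1,2,3}. Safe: 4, 5, 6, 7, 8, 9, 10. Place at column 4.
Row 3: attacked by (1,2)→{2,4}; (2,4)→{3,4,5}. Safe: 1, 6, 7, 8, 9, 10. Place at column 6.
Row 4: attacked by (1,2)→{2,5}; (2,4)→{2,4,6}; (3,6)→{5,6,7}. Safe: 1, 3, 8, 9, 10. Place at column 8.
Row 5: attacked by (1,2)→{2,6}; (2,4)→{1,4,7}; (3,6)→{4,6,8}; (4,8)→{7,8,9}. Safe: 3, 5, 10. Place at column 10.
Row 6: attacked by (1,2)→{2,7}; (2,4)→{4,8}; (3,6)→{3,6,9}; (4,8)→{6,8,10}; (5,10)→{9,10}. Safe: 1, 5. Place at column 1.
Row 7: attacked by (1,2)→{2,8}; (2,4)→{4,9}; (3,6)→{2,6,10}; (4,8)→{5,8}; (5,10)→{8,10}; (6,1)→{1,2}. Safe: 3, 7. Place at column 3.
Row 8: attacked by (1,2)→{2,9}; (2,4)→{4,10}; (3,6)→{1,6}; (4,8)→{4,8}; (5,10)→{7,10}; (6,1)→{1,3}; (7,3)→{2,3,4}. Safe: 5. Place at column 5.
Row 9: attacked by (1,2)→{2,10}; (2,4)→{4}; (3,6)→{6}; (4,8)→{3,8}; (5,10)→{6,10}; (6,1)→{1,4}; (7,3)→{1,3,5}; (8,5)→{4,5,6}. Safe: 7, 9. Place at column 7.
Row 10: attacked by (1,2)→{2}; (2,4)→{4}; (3,6)→{6}; (4,8)→{2,8}; (5,10)→{5,10}; (6,1)→{1,5}; (7,3)→{3,6}; (8,5)→{3,5,7}; (9,7)→{6,7,8}. Safe: 9. Place at column 9.
Columns [2, 4, 6, 8, 10, 1, 3, 5, 7, 9], r−c [-1, -2, -3, -4, -5, 5, 4, 3, 2, 1], r+c [3, 6, 9, 12, 15, 7, 10, 13, 16, 19] are all distinct, so no two queens attack.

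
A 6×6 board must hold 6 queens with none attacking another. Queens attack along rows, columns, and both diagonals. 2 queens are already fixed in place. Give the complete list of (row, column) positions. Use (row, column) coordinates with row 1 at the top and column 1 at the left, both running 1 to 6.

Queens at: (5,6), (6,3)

Row 1: attacked by (5,6)→{2,6}; (6,3)→{3}. Safe: 1, 4, 5. Place at column 4.
Row 2: attacked by (1,4)→{3,4,5}; (5,6)→{3,6}; (6,3)→{3}. Safe: 1, 2. Place at column 1.
Row 3: attacked by (1,4)→{2,4,6}; (2,1)→{1,2}; (5,6)→{4,6}; (6,3)→{3,6}. Safe: 5. Place at column 5.
Row 4: attacked by (1,4)→{1,4}; (2,1)→{1,3}; (3,5)→{4,5,6}; (5,6)→{5,6}; (6,3)→{1,3,5}. Safe: 2. Place at column 2.
Columns [4, 1, 5, 2, 6, 3], r−c [-3, 1, -2, 2, -1, 3], r+c [5, 3, 8, 6, 11, 9] are all distinct, so no two queens attack.

(1,4) (2,1) (3,5) (4,2) (5,6) (6,3)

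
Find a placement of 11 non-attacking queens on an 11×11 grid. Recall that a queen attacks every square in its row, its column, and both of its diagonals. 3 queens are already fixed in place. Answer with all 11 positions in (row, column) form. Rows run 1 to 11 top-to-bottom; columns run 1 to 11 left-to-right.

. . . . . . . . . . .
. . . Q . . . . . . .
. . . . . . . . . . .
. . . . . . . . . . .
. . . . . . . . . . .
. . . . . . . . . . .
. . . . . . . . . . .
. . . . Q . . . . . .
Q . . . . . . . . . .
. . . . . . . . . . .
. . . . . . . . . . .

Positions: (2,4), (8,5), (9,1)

Row 1: attacked by (2,4)→{3,4,5}; (8,5)→{5}; (9,1)→{1,9}. Safe: 2, 6, 7, 8, 10, 11. Place at column 10.
Row 3: attacked by (1,10)→{8,10}; (2,4)→{3,4,5}; (8,5)→{5,10}; (9,1)→{1,7}. Safe: 2, 6, 9, 11. Place at column 2.
Row 4: attacked by (1,10)→{7,10}; (2,4)→{2,4,6}; (3,2)→{1,2,3}; (8,5)→{1,5,9}; (9,1)→{1,6}. Safe: 8, 11. Place at column 8.
Row 5: attacked by (1,10)→{6,10}; (2,4)→{1,4,7}; (3,2)→{2,4}; (4,8)→{7,8,9}; (8,5)→{2,5,8}; (9,1)→{1,5}. Safe: 3, 11. Place at column 3.
Row 6: attacked by (1,10)→{5,10}; (2,4)→{4,8}; (3,2)→{2,5}; (4,8)→{6,8,10}; (5,3)→{2,3,4}; (8,5)→{3,5,7}; (9,1)→{1,4}. Safe: 9, 11. Place at column 9.
Row 7: attacked by (1,10)→{4,10}; (2,4)→{4,9}; (3,2)→{2,6}; (4,8)→{5,8,11}; (5,3)→{1,3,5}; (6,9)→{8,9,10}; (8,5)→{4,5,6}; (9,1)→{1,3}. Safe: 7. Place at column 7.
Row 10: attacked by (1,10)→{1,10}; (2,4)→{4}; (3,2)→{2,9}; (4,8)→{2,8}; (5,3)→{3,8}; (6,9)→{5,9}; (7,7)→{4,7,10}; (8,5)→{3,5,7}; (9,1)→{1,2}. Safe: 6, 11. Place at column 11.
Row 11: attacked by (1,10)→{10}; (2,4)→{4}; (3,2)→{2,10}; (4,8)→{1,8}; (5,3)→{3,9}; (6,9)→{4,9}; (7,7)→{3,7,11}; (8,5)→{2,5,8}; (9,1)→{1,3}; (10,11)→{10,11}. Safe: 6. Place at column 6.
Columns [10, 4, 2, 8, 3, 9, 7, 5, 1, 11, 6], r−c [-9, -2, 1, -4, 2, -3, 0, 3, 8, -1, 5], r+c [11, 6, 5, 12, 8, 15, 14, 13, 10, 21, 17] are all distinct, so no two queens attack.

(1,10) (2,4) (3,2) (4,8) (5,3) (6,9) (7,7) (8,5) (9,1) (10,11) (11,6)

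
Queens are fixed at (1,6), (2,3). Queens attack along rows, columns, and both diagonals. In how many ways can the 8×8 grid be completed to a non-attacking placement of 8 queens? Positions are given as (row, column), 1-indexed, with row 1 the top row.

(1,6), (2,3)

8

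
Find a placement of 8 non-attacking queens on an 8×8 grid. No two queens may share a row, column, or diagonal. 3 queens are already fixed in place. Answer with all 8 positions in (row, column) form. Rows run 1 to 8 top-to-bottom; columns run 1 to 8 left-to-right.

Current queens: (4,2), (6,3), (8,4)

Row 1: attacked by (4,2)→{2,5}; (6,3)→{3,8}; (8,4)→{4}. Safe: 1, 6, 7. Place at column 6.
Row 2: attacked by (1,6)→{5,6,7}; (4,2)→{2,4}; (6,3)→{3,7}; (8,4)→{4}. Safe: 1, 8. Place at column 1.
Row 3: attacked by (1,6)→{4,6,8}; (2,1)→{1,2}; (4,2)→{1,2,3}; (6,3)→{3,6}; (8,4)→{4}. Safe: 5, 7. Place at column 5.
Row 5: attacked by (1,6)→{2,6}; (2,1)→{1,4}; (3,5)→{3,5,7}; (4,2)→{1,2,3}; (6,3)→{2,3,4}; (8,4)→{1,4,7}. Safe: 8. Place at column 8.
Row 7: attacked by (1,6)→{6}; (2,1)→{1,6}; (3,5)→{1,5}; (4,2)→{2,5}; (5,8)→{6,8}; (6,3)→{2,3,4}; (8,4)→{3,4,5}. Safe: 7. Place at column 7.
Columns [6, 1, 5, 2, 8, 3, 7, 4], r−c [-5, 1, -2, 2, -3, 3, 0, 4], r+c [7, 3, 8, 6, 13, 9, 14, 12] are all distinct, so no two queens attack.

(1,6) (2,1) (3,5) (4,2) (5,8) (6,3) (7,7) (8,4)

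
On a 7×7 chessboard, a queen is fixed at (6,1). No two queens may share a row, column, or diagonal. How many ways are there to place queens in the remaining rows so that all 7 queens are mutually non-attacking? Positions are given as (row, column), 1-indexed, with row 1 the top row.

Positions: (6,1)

7

Branch on row 1: col 2 → 1; col 3 → 1; col 4 → 2; col 5 → 2; col 7 → 1.
Sum: 1 + 1 + 2 + 2 + 1 = 7.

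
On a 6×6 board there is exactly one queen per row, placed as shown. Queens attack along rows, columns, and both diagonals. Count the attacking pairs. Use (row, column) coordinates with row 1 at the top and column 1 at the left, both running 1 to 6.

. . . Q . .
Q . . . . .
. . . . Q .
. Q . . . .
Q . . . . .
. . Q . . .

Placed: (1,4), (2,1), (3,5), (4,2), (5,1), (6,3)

2

Same column: (2,1)–(5,1) (column 1).
Same diagonal: (4,2)–(5,1) (|4−5| = |2−1| = 1).
Total attacking pairs: 2.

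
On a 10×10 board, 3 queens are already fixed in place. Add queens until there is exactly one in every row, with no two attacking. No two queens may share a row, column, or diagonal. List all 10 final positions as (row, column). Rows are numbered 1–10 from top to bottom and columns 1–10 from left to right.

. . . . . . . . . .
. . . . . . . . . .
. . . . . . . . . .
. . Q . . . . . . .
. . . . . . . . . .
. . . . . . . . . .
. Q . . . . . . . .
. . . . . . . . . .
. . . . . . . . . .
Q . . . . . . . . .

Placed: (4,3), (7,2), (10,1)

Row 1: attacked by (4,3)→{3,6}; (7,2)→{2,8}; (10,1)→{1,10}. Safe: 4, 5, 7, 9. Place at column 4.
Row 2: attacked by (1,4)→{3,4,5}; (4,3)→{1,3,5}; (7,2)→{2,7}; (10,1)→{1,9}. Safe: 6, 8, 10. Place at column 10.
Row 3: attacked by (1,4)→{2,4,6}; (2,10)→{9,10}; (4,3)→{2,3,4}; (7,2)→{2,6}; (10,1)→{1,8}. Safe: 5, 7. Place at column 5.
Row 5: attacked by (1,4)→{4,8}; (2,10)→{7,10}; (3,5)→{3,5,7}; (4,3)→{2,3,4}; (7,2)→{2,4}; (10,1)→{1,6}. Safe: 9. Place at column 9.
Row 6: attacked by (1,4)→{4,9}; (2,10)→{6,10}; (3,5)→{2,5,8}; (4,3)→{1,3,5}; (5,9)→{8,9,10}; (7,2)→{1,2,3}; (10,1)→{1,5}. Safe: 7. Place at column 7.
Row 8: attacked by (1,4)→{4}; (2,10)→{4,10}; (3,5)→{5,10}; (4,3)→{3,7}; (5,9)→{6,9}; (6,7)→{5,7,9}; (7,2)→{1,2,3}; (10,1)→{1,3}. Safe: 8. Place at column 8.
Row 9: attacked by (1,4)→{4}; (2,10)→{3,10}; (3,5)→{5}; (4,3)→{3,8}; (5,9)→{5,9}; (6,7)→{4,7,10}; (7,2)→{2,4}; (8,8)→{7,8,9}; (10,1)→{1,2}. Safe: 6. Place at column 6.
Columns [4, 10, 5, 3, 9, 7, 2, 8, 6, 1], r−c [-3, -8, -2, 1, -4, -1, 5, 0, 3, 9], r+c [5, 12, 8, 7, 14, 13, 9, 16, 15, 11] are all distinct, so no two queens attack.

(1,4) (2,10) (3,5) (4,3) (5,9) (6,7) (7,2) (8,8) (9,6) (10,1)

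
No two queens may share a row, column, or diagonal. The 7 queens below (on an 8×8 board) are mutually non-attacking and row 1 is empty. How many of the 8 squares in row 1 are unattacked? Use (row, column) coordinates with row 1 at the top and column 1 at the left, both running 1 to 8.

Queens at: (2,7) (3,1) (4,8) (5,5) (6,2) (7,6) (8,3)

1

(2,7) attacks row 1 at column 7 and diagonals 6, 8.
(3,1) attacks row 1 at column 1 and diagonals 3.
(4,8) attacks row 1 at column 8 and diagonals 5.
(5,5) attacks row 1 at column 5 and diagonals 1.
(6,2) attacks row 1 at column 2 and diagonals 7.
(7,6) attacks row 1 at column 6.
(8,3) attacks row 1 at column 3.
Attacked columns: {1, 2, 3, 5, 6, 7, 8}. Safe: {4}.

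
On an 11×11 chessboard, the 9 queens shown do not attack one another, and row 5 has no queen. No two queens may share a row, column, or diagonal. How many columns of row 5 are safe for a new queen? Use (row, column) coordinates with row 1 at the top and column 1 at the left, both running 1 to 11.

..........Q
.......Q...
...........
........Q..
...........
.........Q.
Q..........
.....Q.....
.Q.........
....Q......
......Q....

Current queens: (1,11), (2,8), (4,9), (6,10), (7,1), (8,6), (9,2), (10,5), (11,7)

1

(1,11) attacks row 5 at column 11 and diagonals 7.
(2,8) attacks row 5 at column 8 and diagonals 5, 11.
(4,9) attacks row 5 at column 9 and diagonals 8, 10.
(6,10) attacks row 5 at column 10 and diagonals 9, 11.
(7,1) attacks row 5 at column 1 and diagonals 3.
(8,6) attacks row 5 at column 6 and diagonals 3, 9.
(9,2) attacks row 5 at column 2 and diagonals 6.
(10,5) attacks row 5 at column 5 and diagonals 10.
(11,7) attacks row 5 at column 7 and diagonals 1.
Attacked columns: {1, 2, 3, 5, 6, 7, 8, 9, 10, 11}. Safe: {4}.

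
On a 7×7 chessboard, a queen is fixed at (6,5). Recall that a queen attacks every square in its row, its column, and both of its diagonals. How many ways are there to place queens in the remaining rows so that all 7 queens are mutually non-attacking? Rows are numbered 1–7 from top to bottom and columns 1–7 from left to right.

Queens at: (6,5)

Branch on row 1: col 1 → 1; col 2 → 1; col 3 → 0; col 4 → 1; col 6 → 3; col 7 → 0.
Sum: 1 + 1 + 0 + 1 + 3 + 0 = 6.

6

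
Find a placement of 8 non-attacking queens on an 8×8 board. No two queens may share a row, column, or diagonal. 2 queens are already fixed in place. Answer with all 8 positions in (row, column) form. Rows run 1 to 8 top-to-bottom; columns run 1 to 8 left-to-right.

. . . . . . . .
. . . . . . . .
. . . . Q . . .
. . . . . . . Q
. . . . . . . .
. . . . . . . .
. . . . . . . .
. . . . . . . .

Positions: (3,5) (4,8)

Row 1: attacked by (3,5)→{3,5,7}; (4,8)→{5,8}. Safe: 1, 2, 4, 6. Place at column 2.
Row 2: attacked by (1,2)→{1,2,3}; (3,5)→{4,5,6}; (4,8)→{6,8}. Safe: 7. Place at column 7.
Row 5: attacked by (1,2)→{2,6}; (2,7)→{4,7}; (3,5)→{3,5,7}; (4,8)→{7,8}. Safe: 1. Place at column 1.
Row 6: attacked by (1,2)→{2,7}; (2,7)→{3,7}; (3,5)→{2,5,8}; (4,8)→{6,8}; (5,1)→{1,2}. Safe: 4. Place at column 4.
Row 7: attacked by (1,2)→{2,8}; (2,7)→{2,7}; (3,5)→{1,5}; (4,8)→{5,8}; (5,1)→{1,3}; (6,4)→{3,4,5}. Safe: 6. Place at column 6.
Row 8: attacked by (1,2)→{2}; (2,7)→{1,7}; (3,5)→{5}; (4,8)→{4,8}; (5,1)→{1,4}; (6,4)→{2,4,6}; (7,6)→{5,6,7}. Safe: 3. Place at column 3.
Columns [2, 7, 5, 8, 1, 4, 6, 3], r−c [-1, -5, -2, -4, 4, 2, 1, 5], r+c [3, 9, 8, 12, 6, 10, 13, 11] are all distinct, so no two queens attack.

(1,2) (2,7) (3,5) (4,8) (5,1) (6,4) (7,6) (8,3)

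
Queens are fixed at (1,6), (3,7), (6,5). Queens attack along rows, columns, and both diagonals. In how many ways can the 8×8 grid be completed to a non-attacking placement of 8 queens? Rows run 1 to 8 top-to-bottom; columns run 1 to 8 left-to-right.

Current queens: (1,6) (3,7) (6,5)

3

Branch on row 2: col 2 → 1; col 3 → 1; col 4 → 1.
Sum: 1 + 1 + 1 = 3.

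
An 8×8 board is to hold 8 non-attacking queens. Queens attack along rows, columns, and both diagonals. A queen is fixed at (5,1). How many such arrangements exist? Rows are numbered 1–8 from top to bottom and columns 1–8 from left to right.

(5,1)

Branch on row 1: col 2 → 3; col 3 → 4; col 4 → 5; col 6 → 4; col 7 → 1; col 8 → 1.
Sum: 3 + 4 + 5 + 4 + 1 + 1 = 18.

18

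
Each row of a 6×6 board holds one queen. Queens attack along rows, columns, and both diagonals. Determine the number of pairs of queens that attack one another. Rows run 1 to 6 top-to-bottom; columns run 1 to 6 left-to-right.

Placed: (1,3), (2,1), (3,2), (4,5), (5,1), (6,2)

Same column: (2,1)–(5,1) (column 1); (3,2)–(6,2) (column 2).
Same diagonal: (2,1)–(3,2) (|2−3| = |1−2| = 1); (5,1)–(6,2) (|5−6| = |1−2| = 1).
Total attacking pairs: 4.

4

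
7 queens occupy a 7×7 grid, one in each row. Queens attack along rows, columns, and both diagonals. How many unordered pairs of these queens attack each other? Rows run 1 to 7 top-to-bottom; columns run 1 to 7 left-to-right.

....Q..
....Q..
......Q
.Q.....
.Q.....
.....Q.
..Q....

6

Same column: (1,5)–(2,5) (column 5); (4,2)–(5,2) (column 2).
Same diagonal: (1,5)–(3,7) (|1−3| = |5−7| = 2); (1,5)–(4,2) (|1−4| = |5−2| = 3); (2,5)–(5,2) (|2−5| = |5−2| = 3); (3,7)–(7,3) (|3−7| = |7−3| = 4).
Total attacking pairs: 6.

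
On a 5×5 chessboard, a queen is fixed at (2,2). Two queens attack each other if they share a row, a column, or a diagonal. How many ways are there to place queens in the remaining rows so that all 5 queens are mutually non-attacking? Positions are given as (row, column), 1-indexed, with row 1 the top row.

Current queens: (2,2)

Branch on row 1: col 4 → 1; col 5 → 1.
Sum: 1 + 1 = 2.

2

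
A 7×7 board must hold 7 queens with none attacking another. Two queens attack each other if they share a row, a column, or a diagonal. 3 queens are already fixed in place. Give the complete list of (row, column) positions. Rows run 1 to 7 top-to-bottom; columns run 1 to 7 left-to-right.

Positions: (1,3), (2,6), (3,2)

Row 4: attacked by (1,3)→{3,6}; (2,6)→{4,6}; (3,2)→{1,2,3}. Safe: 5, 7. Place at column 5.
Row 5: attacked by (1,3)→{3,7}; (2,6)→{3,6}; (3,2)→{2,4}; (4,5)→{4,5,6}. Safe: 1. Place at column 1.
Row 6: attacked by (1,3)→{3}; (2,6)→{2,6}; (3,2)→{2,5}; (4,5)→{3,5,7}; (5,1)→{1,2}. Safe: 4. Place at column 4.
Row 7: attacked by (1,3)→{3}; (2,6)→{1,6}; (3,2)→{2,6}; (4,5)→{2,5}; (5,1)→{1,3}; (6,4)→{3,4,5}. Safe: 7. Place at column 7.
Columns [3, 6, 2, 5, 1, 4, 7], r−c [-2, -4, 1, -1, 4, 2, 0], r+c [4, 8, 5, 9, 6, 10, 14] are all distinct, so no two queens attack.

(1,3) (2,6) (3,2) (4,5) (5,1) (6,4) (7,7)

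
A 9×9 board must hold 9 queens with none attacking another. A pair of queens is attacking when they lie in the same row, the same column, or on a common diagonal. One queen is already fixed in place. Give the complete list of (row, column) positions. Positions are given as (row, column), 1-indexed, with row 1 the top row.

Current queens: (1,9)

(1,9) (2,7) (3,4) (4,2) (5,8) (6,6) (7,1) (8,3) (9,5)

Row 2: attacked by (1,9)→{8,9}. Safe: 1, 2, 3, 4, 5, 6, 7. Place at column 7.
Row 3: attacked by (1,9)→{7,9}; (2,7)→{6,7,8}. Safe: 1, 2, 3, 4, 5. Place at column 4.
Row 4: attacked by (1,9)→{6,9}; (2,7)→{5,7,9}; (3,4)→{3,4,5}. Safe: 1, 2, 8. Place at column 2.
Row 5: attacked by (1,9)→{5,9}; (2,7)→{4,7}; (3,4)→{2,4,6}; (4,2)→{1,2,3}. Safe: 8. Place at column 8.
Row 6: attacked by (1,9)→{4,9}; (2,7)→{3,7}; (3,4)→{1,4,7}; (4,2)→{2,4}; (5,8)→{7,8,9}. Safe: 5, 6. Place at column 6.
Row 7: attacked by (1,9)→{3,9}; (2,7)→{2,7}; (3,4)→{4,8}; (4,2)→{2,5}; (5,8)→{6,8}; (6,6)→{5,6,7}. Safe: 1. Place at column 1.
Row 8: attacked by (1,9)→{2,9}; (2,7)→{1,7}; (3,4)→{4,9}; (4,2)→{2,6}; (5,8)→{5,8}; (6,6)→{4,6,8}; (7,1)→{1,2}. Safe: 3. Place at column 3.
Row 9: attacked by (1,9)→{1,9}; (2,7)→{7}; (3,4)→{4}; (4,2)→{2,7}; (5,8)→{4,8}; (6,6)→{3,6,9}; (7,1)→{1,3}; (8,3)→{2,3,4}. Safe: 5. Place at column 5.
Columns [9, 7, 4, 2, 8, 6, 1, 3, 5], r−c [-8, -5, -1, 2, -3, 0, 6, 5, 4], r+c [10, 9, 7, 6, 13, 12, 8, 11, 14] are all distinct, so no two queens attack.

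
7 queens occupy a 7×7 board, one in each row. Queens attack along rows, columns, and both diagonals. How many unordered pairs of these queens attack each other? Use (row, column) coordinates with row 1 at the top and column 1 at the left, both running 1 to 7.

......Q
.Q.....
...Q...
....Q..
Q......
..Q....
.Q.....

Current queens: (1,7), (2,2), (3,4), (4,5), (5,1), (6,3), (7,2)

5

Same column: (2,2)–(7,2) (column 2).
Same diagonal: (3,4)–(4,5) (|3−4| = |4−5| = 1); (4,5)–(6,3) (|4−6| = |5−3| = 2); (4,5)–(7,2) (|4−7| = |5−2| = 3); (6,3)–(7,2) (|6−7| = |3−2| = 1).
Total attacking pairs: 5.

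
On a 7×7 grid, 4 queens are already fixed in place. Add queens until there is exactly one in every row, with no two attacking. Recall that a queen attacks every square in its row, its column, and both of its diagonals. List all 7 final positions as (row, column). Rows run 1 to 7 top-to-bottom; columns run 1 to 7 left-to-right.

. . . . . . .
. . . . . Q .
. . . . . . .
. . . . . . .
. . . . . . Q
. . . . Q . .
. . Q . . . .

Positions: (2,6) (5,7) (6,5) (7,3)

Row 1: attacked by (2,6)→{5,6,7}; (5,7)→{3,7}; (6,5)→{5}; (7,3)→{3}. Safe: 1, 2, 4. Place at column 1.
Row 3: attacked by (1,1)→{1,3}; (2,6)→{5,6,7}; (5,7)→{5,7}; (6,5)→{2,5}; (7,3)→{3,7}. Safe: 4. Place at column 4.
Row 4: attacked by (1,1)→{1,4}; (2,6)→{4,6}; (3,4)→{3,4,5}; (5,7)→{6,7}; (6,5)→{3,5,7}; (7,3)→{3,6}. Safe: 2. Place at column 2.
Columns [1, 6, 4, 2, 7, 5, 3], r−c [0, -4, -1, 2, -2, 1, 4], r+c [2, 8, 7, 6, 12, 11, 10] are all distinct, so no two queens attack.

(1,1) (2,6) (3,4) (4,2) (5,7) (6,5) (7,3)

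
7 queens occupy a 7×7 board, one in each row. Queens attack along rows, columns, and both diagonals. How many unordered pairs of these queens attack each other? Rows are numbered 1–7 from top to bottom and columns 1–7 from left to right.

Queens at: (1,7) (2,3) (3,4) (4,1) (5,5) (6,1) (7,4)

6

Same column: (3,4)–(7,4) (column 4); (4,1)–(6,1) (column 1).
Same diagonal: (2,3)–(3,4) (|2−3| = |3−4| = 1); (2,3)–(4,1) (|2−4| = |3−1| = 2); (3,4)–(6,1) (|3−6| = |4−1| = 3); (4,1)–(7,4) (|4−7| = |1−4| = 3).
Total attacking pairs: 6.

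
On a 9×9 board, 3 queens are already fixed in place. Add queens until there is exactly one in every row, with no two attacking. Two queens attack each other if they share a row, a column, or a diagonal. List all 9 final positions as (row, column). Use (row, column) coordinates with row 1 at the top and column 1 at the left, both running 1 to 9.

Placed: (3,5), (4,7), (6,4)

(1,8) (2,2) (3,5) (4,7) (5,1) (6,4) (7,6) (8,9) (9,3)

Row 1: attacked by (3,5)→{3,5,7}; (4,7)→{4,7}; (6,4)→{4,9}. Safe: 1, 2, 6, 8. Place at column 8.
Row 2: attacked by (1,8)→{7,8,9}; (3,5)→{4,5,6}; (4,7)→{5,7,9}; (6,4)→{4,8}. Safe: 1, 2, 3. Place at column 2.
Row 5: attacked by (1,8)→{4,8}; (2,2)→{2,5}; (3,5)→{3,5,7}; (4,7)→{6,7,8}; (6,4)→{3,4,5}. Safe: 1, 9. Place at column 1.
Row 7: attacked by (1,8)→{2,8}; (2,2)→{2,7}; (3,5)→{1,5,9}; (4,7)→{4,7}; (5,1)→{1,3}; (6,4)→{3,4,5}. Safe: 6. Place at column 6.
Row 8: attacked by (1,8)→{1,8}; (2,2)→{2,8}; (3,5)→{5}; (4,7)→{3,7}; (5,1)→{1,4}; (6,4)→{2,4,6}; (7,6)→{5,6,7}. Safe: 9. Place at column 9.
Row 9: attacked by (1,8)→{8}; (2,2)→{2,9}; (3,5)→{5}; (4,7)→{2,7}; (5,1)→{1,5}; (6,4)→{1,4,7}; (7,6)→{4,6,8}; (8,9)→{8,9}. Safe: 3. Place at column 3.
Columns [8, 2, 5, 7, 1, 4, 6, 9, 3], r−c [-7, 0, -2, -3, 4, 2, 1, -1, 6], r+c [9, 4, 8, 11, 6, 10, 13, 17, 12] are all distinct, so no two queens attack.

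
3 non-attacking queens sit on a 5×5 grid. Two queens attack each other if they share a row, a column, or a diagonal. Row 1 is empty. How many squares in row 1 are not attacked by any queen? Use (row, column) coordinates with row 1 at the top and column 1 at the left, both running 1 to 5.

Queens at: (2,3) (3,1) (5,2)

(2,3) attacks row 1 at column 3 and diagonals 2, 4.
(3,1) attacks row 1 at column 1 and diagonals 3.
(5,2) attacks row 1 at column 2.
Attacked columns: {1, 2, 3, 4}. Safe: {5}.

1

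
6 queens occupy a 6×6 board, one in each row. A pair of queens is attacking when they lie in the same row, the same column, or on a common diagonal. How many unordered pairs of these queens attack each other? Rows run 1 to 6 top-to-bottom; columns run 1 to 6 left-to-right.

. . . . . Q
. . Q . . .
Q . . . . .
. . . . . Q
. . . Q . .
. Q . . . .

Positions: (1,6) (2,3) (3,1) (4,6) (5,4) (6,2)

Same column: (1,6)–(4,6) (column 6).
Total attacking pairs: 1.

1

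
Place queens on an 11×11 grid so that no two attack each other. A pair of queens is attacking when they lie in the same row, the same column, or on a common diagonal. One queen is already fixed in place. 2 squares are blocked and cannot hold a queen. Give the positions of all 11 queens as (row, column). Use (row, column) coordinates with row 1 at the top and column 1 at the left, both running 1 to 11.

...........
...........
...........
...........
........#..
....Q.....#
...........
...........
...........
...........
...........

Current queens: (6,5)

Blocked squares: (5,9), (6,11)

Row 1: attacked by (6,5)→{5,10}. Safe: 1, 2, 3, 4, 6, 7, 8, 9, 11. Place at column 4.
Row 2: attacked by (1,4)→{3,4,5}; (6,5)→{1,5,9}. Safe: 2, 6, 7, 8, 10, 11. Place at column 2.
Row 3: attacked by (1,4)→{2,4,6}; (2,2)→{1,2,3}; (6,5)→{2,5,8}. Safe: 7, 9, 10, 11. Place at column 11.
Row 4: attacked by (1,4)→{1,4,7}; (2,2)→{2,4}; (3,11)→{10,11}; (6,5)→{3,5,7}. Safe: 6, 8, 9. Place at column 9.
Row 5: attacked by (1,4)→{4,8}; (2,2)→{2,5}; (3,11)→{9,11}; (4,9)→{8,9,10}; (6,5)→{4,5,6}. Blocked: 9. Safe: 1, 3, 7. Place at column 7.
Row 7: attacked by (1,4)→{4,10}; (2,2)→{2,7}; (3,11)→{7,11}; (4,9)→{6,9}; (5,7)→{5,7,9}; (6,5)→{4,5,6}. Safe: 1, 3, 8. Place at column 3.
Row 8: attacked by (1,4)→{4,11}; (2,2)→{2,8}; (3,11)→{6,11}; (4,9)→{5,9}; (5,7)→{4,7,10}; (6,5)→{3,5,7}; (7,3)→{2,3,4}. Safe: 1. Place at column 1.
Row 9: attacked by (1,4)→{4}; (2,2)→{2,9}; (3,11)→{5,11}; (4,9)→{4,9}; (5,7)→{3,7,11}; (6,5)→{2,5,8}; (7,3)→{1,3,5}; (8,1)→{1,2}. Safe: 6, 10. Place at column 10.
Row 10: attacked by (1,4)→{4}; (2,2)→{2,10}; (3,11)→{4,11}; (4,9)→{3,9}; (5,7)→{2,7}; (6,5)→{1,5,9}; (7,3)→{3,6}; (8,1)→{1,3}; (9,10)→{9,10,11}. Safe: 8. Place at column 8.
Row 11: attacked by (1,4)→{4}; (2,2)→{2,11}; (3,11)→{3,11}; (4,9)→{2,9}; (5,7)→{1,7}; (6,5)→{5,10}; (7,3)→{3,7}; (8,1)→{1,4}; (9,10)→{8,10}; (10,8)→{7,8,9}. Safe: 6. Place at column 6.
Columns [4, 2, 11, 9, 7, 5, 3, 1, 10, 8, 6], r−c [-3, 0, -8, -5, -2, 1, 4, 7, -1, 2, 5], r+c [5, 4, 14, 13, 12, 11, 10, 9, 19, 18, 17] are all distinct, so no two queens attack.

(1,4) (2,2) (3,11) (4,9) (5,7) (6,5) (7,3) (8,1) (9,10) (10,8) (11,6)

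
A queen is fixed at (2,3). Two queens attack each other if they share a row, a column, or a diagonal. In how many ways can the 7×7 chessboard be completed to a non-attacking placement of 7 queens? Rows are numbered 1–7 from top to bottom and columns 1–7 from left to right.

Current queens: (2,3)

6

Branch on row 1: col 1 → 1; col 5 → 1; col 6 → 3; col 7 → 1.
Sum: 1 + 1 + 3 + 1 = 6.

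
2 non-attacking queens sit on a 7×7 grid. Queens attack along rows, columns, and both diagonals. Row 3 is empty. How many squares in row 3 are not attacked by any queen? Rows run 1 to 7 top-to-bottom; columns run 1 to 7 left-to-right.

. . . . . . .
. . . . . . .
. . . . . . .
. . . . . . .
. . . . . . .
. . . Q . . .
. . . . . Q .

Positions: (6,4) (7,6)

2

(6,4) attacks row 3 at column 4 and diagonals 1, 7.
(7,6) attacks row 3 at column 6 and diagonals 2.
Attacked columns: {1, 2, 4, 6, 7}. Safe: {3, 5}.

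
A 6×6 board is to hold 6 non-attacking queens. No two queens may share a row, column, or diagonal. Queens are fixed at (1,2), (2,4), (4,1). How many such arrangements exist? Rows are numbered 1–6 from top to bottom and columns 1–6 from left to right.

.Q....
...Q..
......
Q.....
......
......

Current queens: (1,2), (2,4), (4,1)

Branch on row 3: col 6 → 1.
Sum: 1 = 1.

1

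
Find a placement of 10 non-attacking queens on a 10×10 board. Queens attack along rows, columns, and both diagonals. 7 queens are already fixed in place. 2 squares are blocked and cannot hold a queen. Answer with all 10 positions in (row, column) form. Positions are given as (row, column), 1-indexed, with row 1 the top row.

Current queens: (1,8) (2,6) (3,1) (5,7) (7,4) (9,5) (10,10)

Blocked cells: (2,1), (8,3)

(1,8) (2,6) (3,1) (4,3) (5,7) (6,9) (7,4) (8,2) (9,5) (10,10)

Row 4: attacked by (1,8)→{5,8}; (2,6)→{4,6,8}; (3,1)→{1,2}; (5,7)→{6,7,8}; (7,4)→{1,4,7}; (9,5)→{5,10}; (10,10)→{4,10}. Safe: 3, 9. Place at column 3.
Row 6: attacked by (1,8)→{3,8}; (2,6)→{2,6,10}; (3,1)→{1,4}; (4,3)→{1,3,5}; (5,7)→{6,7,8}; (7,4)→{3,4,5}; (9,5)→{2,5,8}; (10,10)→{6,10}. Safe: 9. Place at column 9.
Row 8: attacked by (1,8)→{1,8}; (2,6)→{6}; (3,1)→{1,6}; (4,3)→{3,7}; (5,7)→{4,7,10}; (6,9)→{7,9}; (7,4)→{3,4,5}; (9,5)→{4,5,6}; (10,10)→{8,10}. Blocked: 3. Safe: 2. Place at column 2.
Columns [8, 6, 1, 3, 7, 9, 4, 2, 5, 10], r−c [-7, -4, 2, 1, -2, -3, 3, 6, 4, 0], r+c [9, 8, 4, 7, 12, 15, 11, 10, 14, 20] are all distinct, so no two queens attack.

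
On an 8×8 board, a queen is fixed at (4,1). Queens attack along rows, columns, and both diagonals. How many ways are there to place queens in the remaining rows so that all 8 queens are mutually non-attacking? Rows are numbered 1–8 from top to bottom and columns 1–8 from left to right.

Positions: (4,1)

18

Branch on row 1: col 2 → 2; col 3 → 4; col 5 → 5; col 6 → 4; col 7 → 2; col 8 → 1.
Sum: 2 + 4 + 5 + 4 + 2 + 1 = 18.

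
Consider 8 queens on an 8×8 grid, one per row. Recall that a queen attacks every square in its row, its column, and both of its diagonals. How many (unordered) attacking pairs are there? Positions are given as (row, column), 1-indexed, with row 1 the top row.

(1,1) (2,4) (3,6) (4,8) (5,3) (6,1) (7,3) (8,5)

Same column: (1,1)–(6,1) (column 1); (5,3)–(7,3) (column 3).
Total attacking pairs: 2.

2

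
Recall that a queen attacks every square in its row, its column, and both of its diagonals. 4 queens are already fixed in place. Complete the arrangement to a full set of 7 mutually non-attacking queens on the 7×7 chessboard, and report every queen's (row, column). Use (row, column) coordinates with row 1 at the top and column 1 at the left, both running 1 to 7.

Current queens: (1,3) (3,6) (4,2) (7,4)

(1,3) (2,1) (3,6) (4,2) (5,5) (6,7) (7,4)

Row 2: attacked by (1,3)→{2,3,4}; (3,6)→{5,6,7}; (4,2)→{2,4}; (7,4)→{4}. Safe: 1. Place at column 1.
Row 5: attacked by (1,3)→{3,7}; (2,1)→{1,4}; (3,6)→{4,6}; (4,2)→{1,2,3}; (7,4)→{2,4,6}. Safe: 5. Place at column 5.
Row 6: attacked by (1,3)→{3}; (2,1)→{1,5}; (3,6)→{3,6}; (4,2)→{2,4}; (5,5)→{4,5,6}; (7,4)→{3,4,5}. Safe: 7. Place at column 7.
Columns [3, 1, 6, 2, 5, 7, 4], r−c [-2, 1, -3, 2, 0, -1, 3], r+c [4, 3, 9, 6, 10, 13, 11] are all distinct, so no two queens attack.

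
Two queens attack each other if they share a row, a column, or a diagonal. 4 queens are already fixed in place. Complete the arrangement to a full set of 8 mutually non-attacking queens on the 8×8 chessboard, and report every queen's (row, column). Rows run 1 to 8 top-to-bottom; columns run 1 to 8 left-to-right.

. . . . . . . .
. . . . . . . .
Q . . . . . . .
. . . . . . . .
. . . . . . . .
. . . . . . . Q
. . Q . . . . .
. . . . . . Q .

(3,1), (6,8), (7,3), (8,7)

(1,4) (2,6) (3,1) (4,5) (5,2) (6,8) (7,3) (8,7)

Row 1: attacked by (3,1)→{1,3}; (6,8)→{3,8}; (7,3)→{3}; (8,7)→{7}. Safe: 2, 4, 5, 6. Place at column 4.
Row 2: attacked by (1,4)→{3,4,5}; (3,1)→{1,2}; (6,8)→{4,8}; (7,3)→{3,8}; (8,7)→{1,7}. Safe: 6. Place at column 6.
Row 4: attacked by (1,4)→{1,4,7}; (2,6)→{4,6,8}; (3,1)→{1,2}; (6,8)→{6,8}; (7,3)→{3,6}; (8,7)→{3,7}. Safe: 5. Place at column 5.
Row 5: attacked by (1,4)→{4,8}; (2,6)→{3,6}; (3,1)→{1,3}; (4,5)→{4,5,6}; (6,8)→{7,8}; (7,3)→{1,3,5}; (8,7)→{4,7}. Safe: 2. Place at column 2.
Columns [4, 6, 1, 5, 2, 8, 3, 7], r−c [-3, -4, 2, -1, 3, -2, 4, 1], r+c [5, 8, 4, 9, 7, 14, 10, 15] are all distinct, so no two queens attack.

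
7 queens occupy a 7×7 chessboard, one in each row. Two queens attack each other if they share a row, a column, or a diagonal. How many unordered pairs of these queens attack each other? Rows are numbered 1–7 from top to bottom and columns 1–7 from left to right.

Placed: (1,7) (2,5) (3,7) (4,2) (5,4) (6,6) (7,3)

2

Same column: (1,7)–(3,7) (column 7).
Same diagonal: (3,7)–(7,3) (|3−7| = |7−3| = 4).
Total attacking pairs: 2.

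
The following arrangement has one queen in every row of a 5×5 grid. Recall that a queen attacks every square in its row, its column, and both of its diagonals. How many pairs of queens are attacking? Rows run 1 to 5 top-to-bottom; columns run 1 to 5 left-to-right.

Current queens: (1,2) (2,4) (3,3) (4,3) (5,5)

3

Same column: (3,3)–(4,3) (column 3).
Same diagonal: (2,4)–(3,3) (|2−3| = |4−3| = 1); (3,3)–(5,5) (|3−5| = |3−5| = 2).
Total attacking pairs: 3.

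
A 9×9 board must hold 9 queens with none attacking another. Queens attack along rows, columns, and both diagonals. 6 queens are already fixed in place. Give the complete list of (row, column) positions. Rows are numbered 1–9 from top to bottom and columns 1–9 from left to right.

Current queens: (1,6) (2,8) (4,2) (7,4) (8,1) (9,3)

Row 3: attacked by (1,6)→{4,6,8}; (2,8)→{7,8,9}; (4,2)→{1,2,3}; (7,4)→{4,8}; (8,1)→{1,6}; (9,3)→{3,9}. Safe: 5. Place at column 5.
Row 5: attacked by (1,6)→{2,6}; (2,8)→{5,8}; (3,5)→{3,5,7}; (4,2)→{1,2,3}; (7,4)→{2,4,6}; (8,1)→{1,4}; (9,3)→{3,7}. Safe: 9. Place at column 9.
Row 6: attacked by (1,6)→{1,6}; (2,8)→{4,8}; (3,5)→{2,5,8}; (4,2)→{2,4}; (5,9)→{8,9}; (7,4)→{3,4,5}; (8,1)→{1,3}; (9,3)→{3,6}. Safe: 7. Place at column 7.
Columns [6, 8, 5, 2, 9, 7, 4, 1, 3], r−c [-5, -6, -2, 2, -4, -1, 3, 7, 6], r+c [7, 10, 8, 6, 14, 13, 11, 9, 12] are all distinct, so no two queens attack.

(1,6) (2,8) (3,5) (4,2) (5,9) (6,7) (7,4) (8,1) (9,3)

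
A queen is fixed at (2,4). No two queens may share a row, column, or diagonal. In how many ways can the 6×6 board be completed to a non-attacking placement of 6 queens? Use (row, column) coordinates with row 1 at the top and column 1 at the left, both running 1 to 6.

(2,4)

Branch on row 1: col 1 → 0; col 2 → 1; col 6 → 0.
Sum: 0 + 1 + 0 = 1.

1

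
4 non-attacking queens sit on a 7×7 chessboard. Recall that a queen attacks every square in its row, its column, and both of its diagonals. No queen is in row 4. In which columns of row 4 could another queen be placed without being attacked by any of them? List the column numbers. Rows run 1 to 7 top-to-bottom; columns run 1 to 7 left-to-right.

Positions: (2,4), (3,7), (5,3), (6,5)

columns 1

(2,4) attacks row 4 at column 4 and diagonals 2, 6.
(3,7) attacks row 4 at column 7 and diagonals 6.
(5,3) attacks row 4 at column 3 and diagonals 2, 4.
(6,5) attacks row 4 at column 5 and diagonals 3, 7.
Attacked columns: {2, 3, 4, 5, 6, 7}. Safe: {1}.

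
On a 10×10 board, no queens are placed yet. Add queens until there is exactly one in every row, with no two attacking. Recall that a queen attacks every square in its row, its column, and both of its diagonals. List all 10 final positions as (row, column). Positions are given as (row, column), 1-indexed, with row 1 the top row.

Row 1: Safe: 1, 2, 3, 4, 5, 6, 7, 8, 9, 10. Place at column 8.
Row 2: attacked by (1,8)→{7,8,9}. Safe: 1, 2, 3, 4, 5, 6, 10. Place at column 6.
Row 3: attacked by (1,8)→{6,8,10}; (2,6)→{5,6,7}. Safe: 1, 2, 3, 4, 9. Place at column 1.
Row 4: attacked by (1,8)→{5,8}; (2,6)→{4,6,8}; (3,1)→{1,2}. Safe: 3, 7, 9, 10. Place at column 3.
Row 5: attacked by (1,8)→{4,8}; (2,6)→{3,6,9}; (3,1)→{1,3}; (4,3)→{2,3,4}. Safe: 5, 7, 10. Place at column 7.
Row 6: attacked by (1,8)→{3,8}; (2,6)→{2,6,10}; (3,1)→{1,4}; (4,3)→{1,3,5}; (5,7)→{6,7,8}. Safe: 9. Place at column 9.
Row 7: attacked by (1,8)→{2,8}; (2,6)→{1,6}; (3,1)→{1,5}; (4,3)→{3,6}; (5,7)→{5,7,9}; (6,9)→{8,9,10}. Safe: 4. Place at column 4.
Row 8: attacked by (1,8)→{1,8}; (2,6)→{6}; (3,1)→{1,6}; (4,3)→{3,7}; (5,7)→{4,7,10}; (6,9)→{7,9}; (7,4)→{3,4,5}. Safe: 2. Place at column 2.
Row 9: attacked by (1,8)→{8}; (2,6)→{6}; (3,1)→{1,7}; (4,3)→{3,8}; (5,7)→{3,7}; (6,9)→{6,9}; (7,4)→{2,4,6}; (8,2)→{1,2,3}. Safe: 5, 10. Place at column 5.
Row 10: attacked by (1,8)→{8}; (2,6)→{6}; (3,1)→{1,8}; (4,3)→{3,9}; (5,7)→{2,7}; (6,9)→{5,9}; (7,4)→{1,4,7}; (8,2)→{2,4}; (9,5)→{4,5,6}. Safe: 10. Place at column 10.
Columns [8, 6, 1, 3, 7, 9, 4, 2, 5, 10], r−c [-7, -4, 2, 1, -2, -3, 3, 6, 4, 0], r+c [9, 8, 4, 7, 12, 15, 11, 10, 14, 20] are all distinct, so no two queens attack.

(1,8) (2,6) (3,1) (4,3) (5,7) (6,9) (7,4) (8,2) (9,5) (10,10)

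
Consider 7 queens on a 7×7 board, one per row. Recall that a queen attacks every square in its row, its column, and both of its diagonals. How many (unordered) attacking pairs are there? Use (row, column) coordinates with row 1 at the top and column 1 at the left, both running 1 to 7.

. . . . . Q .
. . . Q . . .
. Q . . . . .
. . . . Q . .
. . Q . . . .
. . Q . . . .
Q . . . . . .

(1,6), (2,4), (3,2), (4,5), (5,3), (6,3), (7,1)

3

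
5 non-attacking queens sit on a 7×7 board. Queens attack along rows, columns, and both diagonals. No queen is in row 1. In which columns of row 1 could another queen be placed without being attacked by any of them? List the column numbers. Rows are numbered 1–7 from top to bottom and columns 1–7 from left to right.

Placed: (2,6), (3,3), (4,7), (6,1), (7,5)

columns 2

(2,6) attacks row 1 at column 6 and diagonals 5, 7.
(3,3) attacks row 1 at column 3 and diagonals 1, 5.
(4,7) attacks row 1 at column 7 and diagonals 4.
(6,1) attacks row 1 at column 1 and diagonals 6.
(7,5) attacks row 1 at column 5.
Attacked columns: {1, 3, 4, 5, 6, 7}. Safe: {2}.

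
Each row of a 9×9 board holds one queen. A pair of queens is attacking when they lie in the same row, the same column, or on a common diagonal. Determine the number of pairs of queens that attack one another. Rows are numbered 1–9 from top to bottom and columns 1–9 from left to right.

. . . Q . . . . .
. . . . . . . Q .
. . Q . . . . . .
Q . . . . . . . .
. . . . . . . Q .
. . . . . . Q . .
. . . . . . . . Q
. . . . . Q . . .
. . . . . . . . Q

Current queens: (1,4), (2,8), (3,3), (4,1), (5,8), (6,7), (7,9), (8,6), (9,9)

Same column: (2,8)–(5,8) (column 8); (7,9)–(9,9) (column 9).
Same diagonal: (1,4)–(4,1) (|1−4| = |4−1| = 3); (1,4)–(5,8) (|1−5| = |4−8| = 4); (3,3)–(9,9) (|3−9| = |3−9| = 6); (5,8)–(6,7) (|5−6| = |8−7| = 1).
Total attacking pairs: 6.

6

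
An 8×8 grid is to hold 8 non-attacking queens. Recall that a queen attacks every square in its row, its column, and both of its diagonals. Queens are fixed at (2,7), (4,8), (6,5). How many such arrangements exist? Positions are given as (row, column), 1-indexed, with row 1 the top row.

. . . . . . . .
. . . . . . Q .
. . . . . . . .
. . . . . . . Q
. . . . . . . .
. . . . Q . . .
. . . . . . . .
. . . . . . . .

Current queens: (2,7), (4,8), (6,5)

Branch on row 1: col 1 → 0; col 2 → 0; col 3 → 0; col 4 → 1.
Sum: 0 + 0 + 0 + 1 = 1.

1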